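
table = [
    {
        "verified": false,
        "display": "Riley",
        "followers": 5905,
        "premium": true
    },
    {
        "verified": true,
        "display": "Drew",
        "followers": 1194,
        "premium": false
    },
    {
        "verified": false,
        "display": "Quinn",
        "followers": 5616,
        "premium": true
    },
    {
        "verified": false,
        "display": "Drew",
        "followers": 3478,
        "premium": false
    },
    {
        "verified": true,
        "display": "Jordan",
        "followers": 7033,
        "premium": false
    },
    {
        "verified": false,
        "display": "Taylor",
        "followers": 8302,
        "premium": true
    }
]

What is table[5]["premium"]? True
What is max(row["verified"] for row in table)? True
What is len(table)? 6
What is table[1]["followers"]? 1194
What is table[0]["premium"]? True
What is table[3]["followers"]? 3478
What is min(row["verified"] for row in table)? False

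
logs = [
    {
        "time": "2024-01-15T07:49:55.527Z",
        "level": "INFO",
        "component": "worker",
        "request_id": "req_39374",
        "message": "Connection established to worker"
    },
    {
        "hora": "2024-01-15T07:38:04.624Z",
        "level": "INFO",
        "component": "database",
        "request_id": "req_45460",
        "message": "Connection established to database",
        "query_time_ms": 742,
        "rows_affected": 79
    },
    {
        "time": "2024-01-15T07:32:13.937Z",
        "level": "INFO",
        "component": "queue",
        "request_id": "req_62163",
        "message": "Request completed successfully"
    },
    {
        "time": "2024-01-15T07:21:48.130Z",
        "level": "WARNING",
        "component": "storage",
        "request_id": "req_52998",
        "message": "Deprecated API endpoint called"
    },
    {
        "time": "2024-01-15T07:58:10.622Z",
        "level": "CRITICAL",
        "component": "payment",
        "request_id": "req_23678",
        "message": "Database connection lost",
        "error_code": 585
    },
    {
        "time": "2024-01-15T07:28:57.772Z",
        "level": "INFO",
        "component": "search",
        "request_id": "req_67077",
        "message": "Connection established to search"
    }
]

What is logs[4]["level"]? "CRITICAL"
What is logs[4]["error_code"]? 585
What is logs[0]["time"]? "2024-01-15T07:49:55.527Z"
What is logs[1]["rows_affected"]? 79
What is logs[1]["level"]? "INFO"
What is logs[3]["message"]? "Deprecated API endpoint called"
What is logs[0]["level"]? "INFO"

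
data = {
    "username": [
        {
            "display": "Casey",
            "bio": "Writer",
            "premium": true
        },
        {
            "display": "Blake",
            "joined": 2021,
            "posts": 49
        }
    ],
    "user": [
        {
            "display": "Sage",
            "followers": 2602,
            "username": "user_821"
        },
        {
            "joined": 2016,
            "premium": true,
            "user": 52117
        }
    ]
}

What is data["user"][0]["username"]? "user_821"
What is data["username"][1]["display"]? "Blake"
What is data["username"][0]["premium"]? True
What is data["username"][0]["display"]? "Casey"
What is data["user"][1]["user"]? 52117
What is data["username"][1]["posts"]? 49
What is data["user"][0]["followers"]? 2602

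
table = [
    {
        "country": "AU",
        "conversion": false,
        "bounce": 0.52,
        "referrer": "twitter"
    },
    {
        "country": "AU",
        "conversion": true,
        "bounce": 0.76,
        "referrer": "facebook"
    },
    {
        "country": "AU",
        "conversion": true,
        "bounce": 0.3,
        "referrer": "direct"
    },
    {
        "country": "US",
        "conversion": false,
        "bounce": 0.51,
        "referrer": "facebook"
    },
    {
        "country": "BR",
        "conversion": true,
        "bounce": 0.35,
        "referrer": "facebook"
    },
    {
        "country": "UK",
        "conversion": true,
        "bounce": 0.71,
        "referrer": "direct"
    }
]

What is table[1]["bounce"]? 0.76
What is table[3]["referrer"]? "facebook"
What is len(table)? 6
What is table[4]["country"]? "BR"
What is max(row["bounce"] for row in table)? 0.76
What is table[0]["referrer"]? "twitter"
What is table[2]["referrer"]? "direct"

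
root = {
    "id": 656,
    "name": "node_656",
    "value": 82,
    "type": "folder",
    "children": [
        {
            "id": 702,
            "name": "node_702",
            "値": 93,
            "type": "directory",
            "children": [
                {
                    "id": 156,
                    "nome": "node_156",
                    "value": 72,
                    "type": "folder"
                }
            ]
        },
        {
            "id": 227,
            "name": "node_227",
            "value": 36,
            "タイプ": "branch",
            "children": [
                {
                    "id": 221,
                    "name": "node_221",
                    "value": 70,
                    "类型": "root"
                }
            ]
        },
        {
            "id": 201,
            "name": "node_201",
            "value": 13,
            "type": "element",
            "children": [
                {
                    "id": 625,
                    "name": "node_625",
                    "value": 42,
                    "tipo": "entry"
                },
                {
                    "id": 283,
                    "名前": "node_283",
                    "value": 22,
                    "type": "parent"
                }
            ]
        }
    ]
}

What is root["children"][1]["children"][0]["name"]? "node_221"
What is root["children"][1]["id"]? 227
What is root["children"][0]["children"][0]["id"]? 156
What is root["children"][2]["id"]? 201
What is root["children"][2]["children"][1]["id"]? 283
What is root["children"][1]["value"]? 36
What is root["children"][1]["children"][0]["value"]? 70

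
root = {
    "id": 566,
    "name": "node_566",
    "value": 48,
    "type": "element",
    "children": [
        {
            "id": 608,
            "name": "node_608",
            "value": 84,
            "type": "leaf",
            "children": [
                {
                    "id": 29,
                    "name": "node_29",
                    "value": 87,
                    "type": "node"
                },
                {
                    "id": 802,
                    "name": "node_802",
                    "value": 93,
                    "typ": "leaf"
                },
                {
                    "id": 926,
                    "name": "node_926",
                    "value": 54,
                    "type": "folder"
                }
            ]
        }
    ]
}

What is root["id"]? 566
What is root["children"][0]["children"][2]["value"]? 54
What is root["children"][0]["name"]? "node_608"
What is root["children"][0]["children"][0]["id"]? 29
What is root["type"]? "element"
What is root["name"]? "node_566"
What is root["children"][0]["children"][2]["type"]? "folder"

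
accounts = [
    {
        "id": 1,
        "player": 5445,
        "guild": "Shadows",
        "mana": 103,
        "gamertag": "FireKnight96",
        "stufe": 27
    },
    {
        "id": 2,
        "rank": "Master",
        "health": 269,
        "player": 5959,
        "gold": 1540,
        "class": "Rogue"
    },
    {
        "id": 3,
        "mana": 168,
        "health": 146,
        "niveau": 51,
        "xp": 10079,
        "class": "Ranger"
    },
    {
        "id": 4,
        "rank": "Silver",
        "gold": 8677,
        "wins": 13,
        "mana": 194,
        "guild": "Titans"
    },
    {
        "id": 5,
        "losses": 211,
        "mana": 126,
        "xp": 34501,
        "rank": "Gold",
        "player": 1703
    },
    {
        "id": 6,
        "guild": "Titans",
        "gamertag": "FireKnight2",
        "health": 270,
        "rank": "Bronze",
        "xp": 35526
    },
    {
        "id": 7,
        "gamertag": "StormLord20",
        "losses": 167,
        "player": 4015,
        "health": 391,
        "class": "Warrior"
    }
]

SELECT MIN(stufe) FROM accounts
27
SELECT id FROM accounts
[1, 2, 3, 4, 5, 6, 7]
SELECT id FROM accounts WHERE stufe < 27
[]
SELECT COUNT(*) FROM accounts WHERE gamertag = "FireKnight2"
1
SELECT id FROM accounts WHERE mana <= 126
[1, 5]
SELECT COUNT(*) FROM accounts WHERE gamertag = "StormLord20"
1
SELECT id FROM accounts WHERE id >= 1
[1, 2, 3, 4, 5, 6, 7]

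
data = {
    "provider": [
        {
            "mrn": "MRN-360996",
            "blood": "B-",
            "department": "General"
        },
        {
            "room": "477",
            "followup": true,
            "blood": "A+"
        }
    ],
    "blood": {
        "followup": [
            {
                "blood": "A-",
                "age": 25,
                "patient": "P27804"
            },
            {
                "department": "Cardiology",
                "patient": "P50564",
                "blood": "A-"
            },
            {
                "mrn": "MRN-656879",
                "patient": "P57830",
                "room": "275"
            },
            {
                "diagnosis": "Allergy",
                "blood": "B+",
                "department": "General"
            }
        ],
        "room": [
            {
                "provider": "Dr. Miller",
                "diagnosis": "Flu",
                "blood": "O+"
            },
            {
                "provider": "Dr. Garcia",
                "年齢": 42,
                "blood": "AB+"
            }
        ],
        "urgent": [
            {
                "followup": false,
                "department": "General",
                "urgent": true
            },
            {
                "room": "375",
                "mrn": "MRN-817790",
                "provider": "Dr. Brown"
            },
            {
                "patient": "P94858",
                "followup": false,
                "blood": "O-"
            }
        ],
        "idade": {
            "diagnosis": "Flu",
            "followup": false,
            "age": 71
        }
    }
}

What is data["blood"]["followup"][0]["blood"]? "A-"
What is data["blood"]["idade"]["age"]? 71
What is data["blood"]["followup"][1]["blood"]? "A-"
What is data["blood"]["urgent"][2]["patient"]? "P94858"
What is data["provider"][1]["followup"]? True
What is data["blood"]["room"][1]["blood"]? "AB+"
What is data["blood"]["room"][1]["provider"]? "Dr. Garcia"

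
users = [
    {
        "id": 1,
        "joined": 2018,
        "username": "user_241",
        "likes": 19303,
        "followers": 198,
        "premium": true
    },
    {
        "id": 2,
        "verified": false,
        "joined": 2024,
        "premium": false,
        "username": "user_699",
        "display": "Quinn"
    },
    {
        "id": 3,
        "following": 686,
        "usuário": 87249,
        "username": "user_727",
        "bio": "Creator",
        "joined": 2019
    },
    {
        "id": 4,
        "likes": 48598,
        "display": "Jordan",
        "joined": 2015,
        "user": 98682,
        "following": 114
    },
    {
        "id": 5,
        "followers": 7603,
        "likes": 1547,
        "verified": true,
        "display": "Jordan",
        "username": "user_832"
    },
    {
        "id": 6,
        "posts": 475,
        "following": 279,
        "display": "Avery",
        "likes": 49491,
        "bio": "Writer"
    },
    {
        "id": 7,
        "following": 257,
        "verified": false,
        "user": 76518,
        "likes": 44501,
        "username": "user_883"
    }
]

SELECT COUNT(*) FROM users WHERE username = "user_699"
1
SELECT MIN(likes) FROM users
1547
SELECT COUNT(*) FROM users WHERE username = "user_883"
1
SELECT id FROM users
[1, 2, 3, 4, 5, 6, 7]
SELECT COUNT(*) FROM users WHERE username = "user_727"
1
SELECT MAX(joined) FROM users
2024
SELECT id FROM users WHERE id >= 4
[4, 5, 6, 7]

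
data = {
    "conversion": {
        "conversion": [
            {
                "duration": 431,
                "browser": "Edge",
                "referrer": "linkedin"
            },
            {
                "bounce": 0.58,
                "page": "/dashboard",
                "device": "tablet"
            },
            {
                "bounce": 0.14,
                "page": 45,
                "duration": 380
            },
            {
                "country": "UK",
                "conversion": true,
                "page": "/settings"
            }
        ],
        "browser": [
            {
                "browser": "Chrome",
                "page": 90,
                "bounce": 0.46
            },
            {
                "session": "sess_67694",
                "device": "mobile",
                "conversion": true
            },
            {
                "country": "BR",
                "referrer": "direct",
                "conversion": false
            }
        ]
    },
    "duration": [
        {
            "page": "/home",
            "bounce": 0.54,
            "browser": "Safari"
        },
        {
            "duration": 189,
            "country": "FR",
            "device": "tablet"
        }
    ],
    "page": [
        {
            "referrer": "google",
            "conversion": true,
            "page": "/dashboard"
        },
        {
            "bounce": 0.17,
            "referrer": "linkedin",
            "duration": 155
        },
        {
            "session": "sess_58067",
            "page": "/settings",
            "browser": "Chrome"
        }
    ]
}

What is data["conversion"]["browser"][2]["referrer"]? "direct"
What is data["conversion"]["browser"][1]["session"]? "sess_67694"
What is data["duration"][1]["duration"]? 189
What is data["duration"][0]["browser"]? "Safari"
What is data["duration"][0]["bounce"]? 0.54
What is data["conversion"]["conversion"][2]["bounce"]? 0.14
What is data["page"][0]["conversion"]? True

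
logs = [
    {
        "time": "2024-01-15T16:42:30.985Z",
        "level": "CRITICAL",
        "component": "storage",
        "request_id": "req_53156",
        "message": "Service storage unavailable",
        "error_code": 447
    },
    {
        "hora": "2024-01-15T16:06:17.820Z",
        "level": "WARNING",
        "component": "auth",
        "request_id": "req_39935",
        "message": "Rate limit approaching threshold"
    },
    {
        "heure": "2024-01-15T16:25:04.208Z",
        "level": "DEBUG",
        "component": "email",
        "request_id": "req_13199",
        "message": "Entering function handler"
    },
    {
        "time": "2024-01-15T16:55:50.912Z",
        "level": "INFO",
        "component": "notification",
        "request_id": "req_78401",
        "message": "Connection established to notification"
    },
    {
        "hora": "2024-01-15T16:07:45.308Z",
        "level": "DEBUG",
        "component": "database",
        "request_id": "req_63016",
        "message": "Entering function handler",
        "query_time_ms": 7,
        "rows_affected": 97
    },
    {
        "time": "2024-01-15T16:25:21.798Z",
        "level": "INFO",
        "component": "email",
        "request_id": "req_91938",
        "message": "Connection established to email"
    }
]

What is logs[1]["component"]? "auth"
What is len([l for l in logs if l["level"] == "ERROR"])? 0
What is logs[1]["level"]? "WARNING"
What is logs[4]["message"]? "Entering function handler"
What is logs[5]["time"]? "2024-01-15T16:25:21.798Z"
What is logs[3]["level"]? "INFO"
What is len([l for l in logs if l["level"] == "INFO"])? 2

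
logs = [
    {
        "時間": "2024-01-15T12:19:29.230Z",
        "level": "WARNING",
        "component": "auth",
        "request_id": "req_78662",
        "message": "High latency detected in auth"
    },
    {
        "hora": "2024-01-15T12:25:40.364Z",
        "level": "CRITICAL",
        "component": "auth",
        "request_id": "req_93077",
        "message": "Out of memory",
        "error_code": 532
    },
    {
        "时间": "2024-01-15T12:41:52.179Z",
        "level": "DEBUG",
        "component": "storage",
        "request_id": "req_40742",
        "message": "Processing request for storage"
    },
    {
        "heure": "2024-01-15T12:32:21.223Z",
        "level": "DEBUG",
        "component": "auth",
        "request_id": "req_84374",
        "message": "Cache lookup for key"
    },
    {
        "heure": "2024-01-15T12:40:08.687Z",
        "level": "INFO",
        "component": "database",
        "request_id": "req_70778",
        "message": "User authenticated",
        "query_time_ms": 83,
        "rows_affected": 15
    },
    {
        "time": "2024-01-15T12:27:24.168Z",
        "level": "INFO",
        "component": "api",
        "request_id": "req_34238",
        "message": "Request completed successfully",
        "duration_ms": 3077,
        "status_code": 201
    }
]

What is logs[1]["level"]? "CRITICAL"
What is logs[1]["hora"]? "2024-01-15T12:25:40.364Z"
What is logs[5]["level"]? "INFO"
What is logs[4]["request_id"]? "req_70778"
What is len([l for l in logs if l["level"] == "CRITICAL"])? 1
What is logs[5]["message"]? "Request completed successfully"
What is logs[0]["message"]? "High latency detected in auth"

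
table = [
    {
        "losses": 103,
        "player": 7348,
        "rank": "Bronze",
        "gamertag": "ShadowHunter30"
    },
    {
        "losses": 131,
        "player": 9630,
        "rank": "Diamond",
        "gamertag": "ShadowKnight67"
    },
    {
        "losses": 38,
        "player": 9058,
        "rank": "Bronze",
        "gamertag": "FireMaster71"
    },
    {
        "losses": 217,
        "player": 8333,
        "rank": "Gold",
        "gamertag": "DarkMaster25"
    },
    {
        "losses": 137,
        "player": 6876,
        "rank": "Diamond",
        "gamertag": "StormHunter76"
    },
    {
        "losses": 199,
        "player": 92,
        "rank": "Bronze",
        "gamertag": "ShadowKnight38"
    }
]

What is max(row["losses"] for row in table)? 217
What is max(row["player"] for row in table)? 9630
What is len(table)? 6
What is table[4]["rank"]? "Diamond"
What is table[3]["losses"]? 217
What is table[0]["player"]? 7348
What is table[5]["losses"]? 199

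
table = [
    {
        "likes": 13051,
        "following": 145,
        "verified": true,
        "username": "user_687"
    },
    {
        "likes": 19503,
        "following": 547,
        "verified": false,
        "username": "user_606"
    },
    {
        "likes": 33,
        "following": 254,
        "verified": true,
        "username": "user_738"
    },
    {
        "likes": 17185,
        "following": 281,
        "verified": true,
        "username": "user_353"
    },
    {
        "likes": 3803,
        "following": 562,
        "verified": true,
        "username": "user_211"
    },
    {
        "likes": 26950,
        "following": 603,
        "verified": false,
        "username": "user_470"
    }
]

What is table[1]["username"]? "user_606"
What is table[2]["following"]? 254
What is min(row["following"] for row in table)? 145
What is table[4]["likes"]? 3803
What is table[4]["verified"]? True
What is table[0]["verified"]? True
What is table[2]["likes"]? 33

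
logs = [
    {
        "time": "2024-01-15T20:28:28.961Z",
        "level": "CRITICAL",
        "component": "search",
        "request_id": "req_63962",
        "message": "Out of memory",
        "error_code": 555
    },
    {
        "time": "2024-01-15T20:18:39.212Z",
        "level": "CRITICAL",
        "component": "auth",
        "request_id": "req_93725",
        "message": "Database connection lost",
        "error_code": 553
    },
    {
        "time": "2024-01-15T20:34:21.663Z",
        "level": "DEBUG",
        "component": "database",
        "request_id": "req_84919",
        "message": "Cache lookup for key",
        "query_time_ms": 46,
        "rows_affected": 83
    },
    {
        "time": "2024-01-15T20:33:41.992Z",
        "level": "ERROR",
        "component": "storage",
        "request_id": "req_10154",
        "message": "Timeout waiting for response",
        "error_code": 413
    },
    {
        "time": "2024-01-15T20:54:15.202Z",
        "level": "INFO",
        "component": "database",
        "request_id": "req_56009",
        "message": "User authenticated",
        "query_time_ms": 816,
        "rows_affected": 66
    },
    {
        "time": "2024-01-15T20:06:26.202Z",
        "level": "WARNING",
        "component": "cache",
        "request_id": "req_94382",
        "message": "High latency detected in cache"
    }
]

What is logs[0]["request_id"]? "req_63962"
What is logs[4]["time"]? "2024-01-15T20:54:15.202Z"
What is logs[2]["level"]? "DEBUG"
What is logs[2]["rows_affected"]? 83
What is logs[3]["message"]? "Timeout waiting for response"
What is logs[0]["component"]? "search"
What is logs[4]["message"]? "User authenticated"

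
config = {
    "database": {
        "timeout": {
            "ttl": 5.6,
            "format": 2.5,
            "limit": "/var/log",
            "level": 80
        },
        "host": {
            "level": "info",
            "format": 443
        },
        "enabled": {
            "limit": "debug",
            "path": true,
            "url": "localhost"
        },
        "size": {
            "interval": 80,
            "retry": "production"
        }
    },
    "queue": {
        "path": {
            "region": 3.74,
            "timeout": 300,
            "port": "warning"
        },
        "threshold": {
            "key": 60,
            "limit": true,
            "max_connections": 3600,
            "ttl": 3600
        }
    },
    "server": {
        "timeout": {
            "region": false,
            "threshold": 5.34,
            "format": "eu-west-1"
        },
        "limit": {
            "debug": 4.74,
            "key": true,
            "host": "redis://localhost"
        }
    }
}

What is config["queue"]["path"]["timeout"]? 300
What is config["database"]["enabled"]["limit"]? "debug"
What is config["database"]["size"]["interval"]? 80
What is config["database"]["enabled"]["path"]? True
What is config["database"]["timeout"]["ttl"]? 5.6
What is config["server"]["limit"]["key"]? True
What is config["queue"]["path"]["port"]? "warning"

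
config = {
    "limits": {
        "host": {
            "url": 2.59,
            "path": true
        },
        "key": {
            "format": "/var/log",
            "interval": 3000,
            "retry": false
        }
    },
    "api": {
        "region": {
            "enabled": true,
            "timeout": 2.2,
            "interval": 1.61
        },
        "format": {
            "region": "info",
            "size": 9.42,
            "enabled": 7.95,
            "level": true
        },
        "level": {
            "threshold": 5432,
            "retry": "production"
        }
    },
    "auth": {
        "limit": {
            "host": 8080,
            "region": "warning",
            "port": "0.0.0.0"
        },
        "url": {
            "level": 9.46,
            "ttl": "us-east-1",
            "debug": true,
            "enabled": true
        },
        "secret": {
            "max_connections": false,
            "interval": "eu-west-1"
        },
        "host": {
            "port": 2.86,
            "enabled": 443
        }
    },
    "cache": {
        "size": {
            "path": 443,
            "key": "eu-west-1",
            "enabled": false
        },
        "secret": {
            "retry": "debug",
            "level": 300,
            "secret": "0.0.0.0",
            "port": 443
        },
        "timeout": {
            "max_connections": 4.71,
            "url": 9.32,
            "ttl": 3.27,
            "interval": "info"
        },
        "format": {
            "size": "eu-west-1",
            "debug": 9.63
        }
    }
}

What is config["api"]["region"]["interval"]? 1.61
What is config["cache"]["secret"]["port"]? 443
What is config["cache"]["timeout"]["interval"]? "info"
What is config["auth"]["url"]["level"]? 9.46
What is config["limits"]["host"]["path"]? True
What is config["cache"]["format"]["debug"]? 9.63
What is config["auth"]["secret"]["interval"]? "eu-west-1"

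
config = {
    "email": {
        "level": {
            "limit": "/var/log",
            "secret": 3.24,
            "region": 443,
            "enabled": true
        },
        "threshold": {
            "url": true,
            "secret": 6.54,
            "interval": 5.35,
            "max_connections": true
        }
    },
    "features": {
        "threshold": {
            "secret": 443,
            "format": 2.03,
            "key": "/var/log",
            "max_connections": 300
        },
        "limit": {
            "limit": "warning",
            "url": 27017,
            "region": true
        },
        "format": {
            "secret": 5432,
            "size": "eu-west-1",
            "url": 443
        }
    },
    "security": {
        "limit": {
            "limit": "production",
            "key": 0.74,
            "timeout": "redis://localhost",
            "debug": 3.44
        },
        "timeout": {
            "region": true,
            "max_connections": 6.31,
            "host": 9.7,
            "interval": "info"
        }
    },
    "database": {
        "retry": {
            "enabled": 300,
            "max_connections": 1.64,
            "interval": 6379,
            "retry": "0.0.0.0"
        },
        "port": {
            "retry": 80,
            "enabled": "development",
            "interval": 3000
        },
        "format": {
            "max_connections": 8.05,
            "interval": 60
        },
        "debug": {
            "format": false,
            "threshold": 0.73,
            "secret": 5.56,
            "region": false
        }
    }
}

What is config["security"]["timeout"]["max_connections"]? 6.31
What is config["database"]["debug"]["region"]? False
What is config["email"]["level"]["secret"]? 3.24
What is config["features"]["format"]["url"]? 443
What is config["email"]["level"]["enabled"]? True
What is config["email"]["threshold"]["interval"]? 5.35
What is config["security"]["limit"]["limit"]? "production"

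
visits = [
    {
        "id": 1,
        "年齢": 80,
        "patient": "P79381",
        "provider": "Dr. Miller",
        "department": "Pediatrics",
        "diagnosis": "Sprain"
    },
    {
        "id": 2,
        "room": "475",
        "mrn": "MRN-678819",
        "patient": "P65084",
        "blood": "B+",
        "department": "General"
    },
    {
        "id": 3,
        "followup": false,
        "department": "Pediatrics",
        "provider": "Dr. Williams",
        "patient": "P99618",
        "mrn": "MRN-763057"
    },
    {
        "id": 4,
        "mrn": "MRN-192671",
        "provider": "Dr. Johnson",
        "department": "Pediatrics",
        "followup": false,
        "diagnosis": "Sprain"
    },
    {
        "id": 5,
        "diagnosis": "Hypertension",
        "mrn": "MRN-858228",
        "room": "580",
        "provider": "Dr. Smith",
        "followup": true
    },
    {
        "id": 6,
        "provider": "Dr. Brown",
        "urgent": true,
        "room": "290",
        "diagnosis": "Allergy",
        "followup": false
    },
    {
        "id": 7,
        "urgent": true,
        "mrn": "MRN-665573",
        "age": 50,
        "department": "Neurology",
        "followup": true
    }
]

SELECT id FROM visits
[1, 2, 3, 4, 5, 6, 7]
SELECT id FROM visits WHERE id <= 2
[1, 2]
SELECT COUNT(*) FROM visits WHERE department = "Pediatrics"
3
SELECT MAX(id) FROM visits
7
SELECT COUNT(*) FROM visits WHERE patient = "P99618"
1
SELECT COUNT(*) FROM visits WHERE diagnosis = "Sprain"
2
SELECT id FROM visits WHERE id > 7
[]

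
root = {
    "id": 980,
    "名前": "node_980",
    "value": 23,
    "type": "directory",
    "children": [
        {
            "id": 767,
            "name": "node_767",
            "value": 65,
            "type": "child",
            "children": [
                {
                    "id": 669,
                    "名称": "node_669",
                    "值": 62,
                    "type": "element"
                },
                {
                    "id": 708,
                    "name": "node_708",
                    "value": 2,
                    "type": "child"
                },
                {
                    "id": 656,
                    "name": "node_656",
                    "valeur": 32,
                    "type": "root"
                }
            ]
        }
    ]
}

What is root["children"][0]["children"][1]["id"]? 708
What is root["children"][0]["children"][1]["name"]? "node_708"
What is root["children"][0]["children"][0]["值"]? 62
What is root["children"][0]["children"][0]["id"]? 669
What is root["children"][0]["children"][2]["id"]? 656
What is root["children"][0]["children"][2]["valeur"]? 32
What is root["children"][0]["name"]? "node_767"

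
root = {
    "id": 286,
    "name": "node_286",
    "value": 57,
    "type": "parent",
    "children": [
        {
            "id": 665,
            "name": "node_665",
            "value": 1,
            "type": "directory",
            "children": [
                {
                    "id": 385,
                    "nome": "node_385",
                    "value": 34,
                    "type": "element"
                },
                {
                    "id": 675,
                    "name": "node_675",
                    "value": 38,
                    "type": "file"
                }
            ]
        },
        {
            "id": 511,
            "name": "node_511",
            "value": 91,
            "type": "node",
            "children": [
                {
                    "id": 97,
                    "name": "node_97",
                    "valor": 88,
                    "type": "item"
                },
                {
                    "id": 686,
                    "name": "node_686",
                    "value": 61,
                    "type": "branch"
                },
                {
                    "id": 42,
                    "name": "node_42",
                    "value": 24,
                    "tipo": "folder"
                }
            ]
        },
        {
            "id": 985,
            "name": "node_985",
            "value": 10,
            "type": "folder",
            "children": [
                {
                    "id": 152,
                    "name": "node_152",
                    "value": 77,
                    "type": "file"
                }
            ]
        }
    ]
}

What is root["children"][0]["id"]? 665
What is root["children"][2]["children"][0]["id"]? 152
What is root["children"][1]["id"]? 511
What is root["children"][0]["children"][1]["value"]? 38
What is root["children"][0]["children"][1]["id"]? 675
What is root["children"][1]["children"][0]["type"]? "item"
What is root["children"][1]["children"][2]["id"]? 42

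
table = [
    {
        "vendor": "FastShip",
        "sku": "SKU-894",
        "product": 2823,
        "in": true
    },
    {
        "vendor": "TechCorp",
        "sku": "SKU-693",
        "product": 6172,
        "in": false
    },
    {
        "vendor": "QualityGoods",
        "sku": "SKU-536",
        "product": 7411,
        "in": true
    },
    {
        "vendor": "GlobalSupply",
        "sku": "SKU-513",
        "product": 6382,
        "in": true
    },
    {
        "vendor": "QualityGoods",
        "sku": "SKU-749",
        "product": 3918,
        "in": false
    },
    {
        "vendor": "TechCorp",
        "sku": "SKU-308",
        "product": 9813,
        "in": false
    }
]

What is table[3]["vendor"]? "GlobalSupply"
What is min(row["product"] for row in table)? 2823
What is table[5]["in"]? False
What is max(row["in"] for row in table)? True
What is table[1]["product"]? 6172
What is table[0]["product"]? 2823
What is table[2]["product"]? 7411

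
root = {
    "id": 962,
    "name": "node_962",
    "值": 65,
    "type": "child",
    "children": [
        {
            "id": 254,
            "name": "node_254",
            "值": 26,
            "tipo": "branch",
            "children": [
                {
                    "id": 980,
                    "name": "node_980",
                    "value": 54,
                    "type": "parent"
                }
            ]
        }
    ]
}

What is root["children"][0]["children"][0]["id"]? 980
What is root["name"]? "node_962"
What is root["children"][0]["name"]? "node_254"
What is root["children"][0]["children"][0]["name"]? "node_980"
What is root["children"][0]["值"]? 26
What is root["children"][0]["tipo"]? "branch"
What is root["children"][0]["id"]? 254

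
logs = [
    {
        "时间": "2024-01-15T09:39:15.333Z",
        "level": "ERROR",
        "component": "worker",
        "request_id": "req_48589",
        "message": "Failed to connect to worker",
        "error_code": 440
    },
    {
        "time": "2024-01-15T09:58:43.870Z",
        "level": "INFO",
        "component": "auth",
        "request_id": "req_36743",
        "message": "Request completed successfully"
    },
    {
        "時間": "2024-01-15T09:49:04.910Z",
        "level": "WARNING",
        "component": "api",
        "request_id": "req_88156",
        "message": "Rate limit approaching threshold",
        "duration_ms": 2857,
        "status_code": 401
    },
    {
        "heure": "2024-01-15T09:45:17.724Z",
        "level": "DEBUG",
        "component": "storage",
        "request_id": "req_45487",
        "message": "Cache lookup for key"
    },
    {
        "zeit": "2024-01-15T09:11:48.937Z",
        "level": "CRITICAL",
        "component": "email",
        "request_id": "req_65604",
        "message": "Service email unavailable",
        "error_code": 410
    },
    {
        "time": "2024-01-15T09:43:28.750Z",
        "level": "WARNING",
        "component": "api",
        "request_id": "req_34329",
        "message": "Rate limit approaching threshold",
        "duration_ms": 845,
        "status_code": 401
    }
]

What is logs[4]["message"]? "Service email unavailable"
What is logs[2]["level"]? "WARNING"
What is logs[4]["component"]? "email"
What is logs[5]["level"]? "WARNING"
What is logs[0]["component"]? "worker"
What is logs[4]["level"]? "CRITICAL"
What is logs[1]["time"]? "2024-01-15T09:58:43.870Z"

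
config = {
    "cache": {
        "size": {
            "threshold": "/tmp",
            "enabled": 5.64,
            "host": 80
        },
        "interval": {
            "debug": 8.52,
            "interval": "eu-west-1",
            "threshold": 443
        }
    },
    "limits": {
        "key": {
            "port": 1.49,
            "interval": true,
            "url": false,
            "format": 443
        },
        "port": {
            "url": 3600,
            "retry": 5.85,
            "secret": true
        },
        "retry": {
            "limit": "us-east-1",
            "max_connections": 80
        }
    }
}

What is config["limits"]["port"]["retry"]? 5.85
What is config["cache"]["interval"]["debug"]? 8.52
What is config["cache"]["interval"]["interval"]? "eu-west-1"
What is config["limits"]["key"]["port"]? 1.49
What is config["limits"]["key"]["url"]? False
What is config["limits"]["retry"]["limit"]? "us-east-1"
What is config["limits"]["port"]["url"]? 3600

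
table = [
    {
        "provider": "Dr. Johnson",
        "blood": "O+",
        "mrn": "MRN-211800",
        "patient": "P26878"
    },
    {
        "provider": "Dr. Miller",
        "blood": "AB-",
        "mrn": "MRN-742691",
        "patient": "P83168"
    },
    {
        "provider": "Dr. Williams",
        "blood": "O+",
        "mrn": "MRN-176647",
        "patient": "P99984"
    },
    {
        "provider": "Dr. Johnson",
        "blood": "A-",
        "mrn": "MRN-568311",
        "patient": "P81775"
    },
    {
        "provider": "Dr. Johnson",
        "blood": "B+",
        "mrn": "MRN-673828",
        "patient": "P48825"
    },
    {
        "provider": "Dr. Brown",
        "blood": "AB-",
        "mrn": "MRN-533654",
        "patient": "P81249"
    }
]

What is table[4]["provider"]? "Dr. Johnson"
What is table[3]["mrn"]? "MRN-568311"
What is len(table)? 6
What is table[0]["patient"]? "P26878"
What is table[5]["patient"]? "P81249"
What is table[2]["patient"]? "P99984"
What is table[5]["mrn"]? "MRN-533654"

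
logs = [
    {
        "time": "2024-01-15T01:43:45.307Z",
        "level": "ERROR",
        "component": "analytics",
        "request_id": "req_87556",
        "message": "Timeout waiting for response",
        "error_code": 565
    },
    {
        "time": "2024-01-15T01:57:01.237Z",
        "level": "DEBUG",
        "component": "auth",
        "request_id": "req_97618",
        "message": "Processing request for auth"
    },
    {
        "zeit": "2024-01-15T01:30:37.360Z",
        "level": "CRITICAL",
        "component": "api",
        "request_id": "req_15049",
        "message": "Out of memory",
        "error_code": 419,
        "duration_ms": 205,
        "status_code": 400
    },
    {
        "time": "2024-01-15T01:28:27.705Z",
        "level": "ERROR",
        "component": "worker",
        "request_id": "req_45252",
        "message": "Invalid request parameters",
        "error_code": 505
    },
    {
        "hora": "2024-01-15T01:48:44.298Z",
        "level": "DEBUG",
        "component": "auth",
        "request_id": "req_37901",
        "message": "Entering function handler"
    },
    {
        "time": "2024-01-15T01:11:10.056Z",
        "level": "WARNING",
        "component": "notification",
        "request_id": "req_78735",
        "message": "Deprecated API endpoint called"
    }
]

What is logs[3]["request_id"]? "req_45252"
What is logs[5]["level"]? "WARNING"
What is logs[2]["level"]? "CRITICAL"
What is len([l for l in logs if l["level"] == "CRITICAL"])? 1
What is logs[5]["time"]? "2024-01-15T01:11:10.056Z"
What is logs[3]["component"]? "worker"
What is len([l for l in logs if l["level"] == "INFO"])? 0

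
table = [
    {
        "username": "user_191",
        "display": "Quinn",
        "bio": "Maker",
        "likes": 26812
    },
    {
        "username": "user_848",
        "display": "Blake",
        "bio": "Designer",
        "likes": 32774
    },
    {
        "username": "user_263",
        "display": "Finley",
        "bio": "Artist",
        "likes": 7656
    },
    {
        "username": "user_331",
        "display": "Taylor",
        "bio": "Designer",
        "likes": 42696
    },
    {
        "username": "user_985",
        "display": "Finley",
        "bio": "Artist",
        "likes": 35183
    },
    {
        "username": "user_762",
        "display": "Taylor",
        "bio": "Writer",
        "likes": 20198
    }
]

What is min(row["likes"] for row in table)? 7656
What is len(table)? 6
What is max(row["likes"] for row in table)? 42696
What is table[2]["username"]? "user_263"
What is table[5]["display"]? "Taylor"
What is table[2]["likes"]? 7656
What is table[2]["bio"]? "Artist"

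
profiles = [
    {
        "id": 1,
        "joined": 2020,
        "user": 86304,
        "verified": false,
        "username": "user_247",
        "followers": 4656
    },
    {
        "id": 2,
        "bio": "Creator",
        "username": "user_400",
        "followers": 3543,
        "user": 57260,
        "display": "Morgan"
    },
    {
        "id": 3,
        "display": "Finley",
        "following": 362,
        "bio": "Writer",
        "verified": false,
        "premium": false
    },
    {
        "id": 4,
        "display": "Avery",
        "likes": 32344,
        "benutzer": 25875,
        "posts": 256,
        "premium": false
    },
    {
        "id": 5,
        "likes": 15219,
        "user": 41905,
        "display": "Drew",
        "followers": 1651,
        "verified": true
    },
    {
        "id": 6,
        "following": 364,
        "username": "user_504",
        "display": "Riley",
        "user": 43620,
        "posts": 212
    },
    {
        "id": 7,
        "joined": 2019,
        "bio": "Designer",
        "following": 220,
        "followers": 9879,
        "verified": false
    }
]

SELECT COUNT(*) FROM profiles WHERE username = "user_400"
1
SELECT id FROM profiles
[1, 2, 3, 4, 5, 6, 7]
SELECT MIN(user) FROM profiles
41905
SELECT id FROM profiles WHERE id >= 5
[5, 6, 7]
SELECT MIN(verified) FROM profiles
False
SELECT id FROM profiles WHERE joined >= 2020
[1]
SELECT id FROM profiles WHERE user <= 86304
[1, 2, 5, 6]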